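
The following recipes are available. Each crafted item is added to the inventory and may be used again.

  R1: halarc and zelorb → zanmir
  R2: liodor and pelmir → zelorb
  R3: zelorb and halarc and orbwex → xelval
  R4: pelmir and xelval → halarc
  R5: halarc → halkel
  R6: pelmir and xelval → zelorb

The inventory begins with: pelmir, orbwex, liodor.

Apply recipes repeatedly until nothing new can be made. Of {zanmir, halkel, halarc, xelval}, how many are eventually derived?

zanmir would need halarc and zelorb (R1), but halarc is never obtained.
halkel would need halarc (R5), but halarc is never obtained.
halarc would need pelmir and xelval (R4), but xelval is never obtained.
xelval would need zelorb, halarc, and orbwex (R3), but halarc is never obtained.
None of the 4 are reached.

0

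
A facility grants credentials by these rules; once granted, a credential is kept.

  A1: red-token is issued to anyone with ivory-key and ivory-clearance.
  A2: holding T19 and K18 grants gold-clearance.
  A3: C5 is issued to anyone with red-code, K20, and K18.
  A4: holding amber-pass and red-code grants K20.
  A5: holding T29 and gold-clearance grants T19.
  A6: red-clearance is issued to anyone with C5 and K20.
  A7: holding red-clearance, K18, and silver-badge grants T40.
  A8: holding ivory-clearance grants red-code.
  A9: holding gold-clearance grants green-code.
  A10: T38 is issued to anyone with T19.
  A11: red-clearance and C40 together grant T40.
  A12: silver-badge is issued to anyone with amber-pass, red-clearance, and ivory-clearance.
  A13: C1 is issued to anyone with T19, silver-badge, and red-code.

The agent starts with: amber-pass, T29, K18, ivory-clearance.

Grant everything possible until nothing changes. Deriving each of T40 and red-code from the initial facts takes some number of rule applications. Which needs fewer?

red-code: Holding ivory-clearance grants red-code (A8). [1 rule application]
T40: Holding ivory-clearance grants red-code (A8). Holding amber-pass and red-code grants K20 (A4). Holding red-code, K20, and K18 grants C5 (A3). Holding C5 and K20 grants red-clearance (A6). Holding amber-pass, red-clearance, and ivory-clearance grants silver-badge (A12). Holding red-clearance, K18, and silver-badge grants T40 (A7). [6 rule applications]
red-code needs fewer.

red-code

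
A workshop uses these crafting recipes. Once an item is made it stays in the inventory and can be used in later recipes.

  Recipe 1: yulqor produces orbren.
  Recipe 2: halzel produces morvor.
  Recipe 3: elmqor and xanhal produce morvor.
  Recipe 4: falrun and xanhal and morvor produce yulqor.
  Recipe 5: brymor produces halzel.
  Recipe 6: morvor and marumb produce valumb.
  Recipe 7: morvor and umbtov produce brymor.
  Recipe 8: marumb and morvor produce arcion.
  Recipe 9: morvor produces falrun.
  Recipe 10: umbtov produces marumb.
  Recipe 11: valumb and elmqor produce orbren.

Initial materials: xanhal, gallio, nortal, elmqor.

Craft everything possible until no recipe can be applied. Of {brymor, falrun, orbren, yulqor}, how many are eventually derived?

elmqor and xanhal → morvor (Recipe 3).
morvor → falrun (Recipe 9).
Using Recipe 4, falrun, xanhal, and morvor make yulqor.
yulqor → orbren (Recipe 1).
brymor would need morvor and umbtov (Recipe 7), but umbtov is never obtained.
falrun: reached.
orbren: reached.
yulqor: reached.
Reached: falrun, orbren, and yulqor — 3 of the 4.

3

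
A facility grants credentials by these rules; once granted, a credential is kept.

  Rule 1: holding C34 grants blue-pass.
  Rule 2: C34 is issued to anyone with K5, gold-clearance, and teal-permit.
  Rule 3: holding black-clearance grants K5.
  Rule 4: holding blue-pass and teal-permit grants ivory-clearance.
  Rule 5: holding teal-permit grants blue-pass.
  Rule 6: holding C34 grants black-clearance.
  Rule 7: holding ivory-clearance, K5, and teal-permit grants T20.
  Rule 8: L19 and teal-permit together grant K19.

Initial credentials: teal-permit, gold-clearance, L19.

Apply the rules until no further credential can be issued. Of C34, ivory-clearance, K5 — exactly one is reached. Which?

Holding teal-permit grants blue-pass (Rule 5).
Holding blue-pass and teal-permit grants ivory-clearance (Rule 4).
C34 would need K5, gold-clearance, and teal-permit (Rule 2), but K5 is never granted. K5 would need black-clearance (Rule 3), but black-clearance is never granted.

ivory-clearance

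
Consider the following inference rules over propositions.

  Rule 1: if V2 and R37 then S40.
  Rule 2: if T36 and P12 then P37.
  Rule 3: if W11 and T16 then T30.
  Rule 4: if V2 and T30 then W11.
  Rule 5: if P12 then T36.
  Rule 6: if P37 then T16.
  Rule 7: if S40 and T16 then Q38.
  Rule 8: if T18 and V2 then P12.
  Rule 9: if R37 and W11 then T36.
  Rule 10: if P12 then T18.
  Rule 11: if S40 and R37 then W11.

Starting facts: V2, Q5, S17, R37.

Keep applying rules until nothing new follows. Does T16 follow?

No

T16 would need P37 (Rule 6), but P37 is never established.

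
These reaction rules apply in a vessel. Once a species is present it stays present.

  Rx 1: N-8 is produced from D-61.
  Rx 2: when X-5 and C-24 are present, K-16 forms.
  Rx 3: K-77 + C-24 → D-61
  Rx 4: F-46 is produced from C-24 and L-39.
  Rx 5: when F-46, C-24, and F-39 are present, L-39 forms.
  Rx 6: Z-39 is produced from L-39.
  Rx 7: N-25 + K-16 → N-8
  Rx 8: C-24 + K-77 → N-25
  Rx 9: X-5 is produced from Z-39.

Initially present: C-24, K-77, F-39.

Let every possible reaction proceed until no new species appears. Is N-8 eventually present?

K-77 and C-24 present → D-61 forms (Rx 3).
D-61 present → N-8 forms (Rx 1).

Yes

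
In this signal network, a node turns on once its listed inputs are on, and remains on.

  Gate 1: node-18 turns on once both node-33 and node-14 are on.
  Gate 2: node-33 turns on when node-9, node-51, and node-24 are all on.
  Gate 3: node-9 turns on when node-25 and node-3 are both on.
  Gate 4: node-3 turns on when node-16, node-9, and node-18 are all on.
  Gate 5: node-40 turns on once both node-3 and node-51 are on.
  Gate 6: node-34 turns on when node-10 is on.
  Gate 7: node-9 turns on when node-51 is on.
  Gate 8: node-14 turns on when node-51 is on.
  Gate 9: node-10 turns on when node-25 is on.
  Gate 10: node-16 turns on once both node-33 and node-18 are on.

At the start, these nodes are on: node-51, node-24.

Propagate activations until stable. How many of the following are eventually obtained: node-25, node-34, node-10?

0

No rule produces node-25, and it is not given.
node-34 would need node-10 (Gate 6), but node-10 never turns on.
node-10 would need node-25 (Gate 9), but node-25 never turns on.
None of the 3 are reached.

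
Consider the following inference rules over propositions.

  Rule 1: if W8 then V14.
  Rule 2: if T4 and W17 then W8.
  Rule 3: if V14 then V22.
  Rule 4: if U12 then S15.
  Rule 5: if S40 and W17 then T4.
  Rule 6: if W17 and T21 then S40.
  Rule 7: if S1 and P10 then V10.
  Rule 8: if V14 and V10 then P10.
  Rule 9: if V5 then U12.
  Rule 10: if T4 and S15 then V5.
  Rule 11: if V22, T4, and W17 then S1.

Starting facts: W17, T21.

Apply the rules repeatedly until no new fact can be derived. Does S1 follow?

Yes

From W17 and T21, Rule 6 gives S40.
S40 and W17 hold, so T4 follows (Rule 5).
From T4 and W17, Rule 2 gives W8.
W8 holds, so V14 follows (Rule 1).
V14 holds, so V22 follows (Rule 3).
V22, T4, and W17 hold, so S1 follows (Rule 11).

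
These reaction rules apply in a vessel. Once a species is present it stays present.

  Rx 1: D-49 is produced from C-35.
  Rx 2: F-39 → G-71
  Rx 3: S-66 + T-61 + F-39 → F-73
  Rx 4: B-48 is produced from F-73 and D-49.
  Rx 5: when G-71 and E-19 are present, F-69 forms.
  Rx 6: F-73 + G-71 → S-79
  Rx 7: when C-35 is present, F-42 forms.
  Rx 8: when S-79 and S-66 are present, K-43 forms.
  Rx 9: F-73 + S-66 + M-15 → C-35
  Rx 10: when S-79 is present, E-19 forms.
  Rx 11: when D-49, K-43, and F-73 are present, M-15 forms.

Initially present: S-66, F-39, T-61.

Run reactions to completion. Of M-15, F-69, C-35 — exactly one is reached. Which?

S-66, T-61, and F-39 present → F-73 forms (Rx 3).
F-39 present → G-71 forms (Rx 2).
F-73 and G-71 present → S-79 forms (Rx 6).
S-79 present → E-19 forms (Rx 10).
G-71 and E-19 present → F-69 forms (Rx 5).
M-15 would need D-49, K-43, and F-73 (Rx 11), but D-49 never forms. C-35 would need F-73, S-66, and M-15 (Rx 9), but M-15 never forms.

F-69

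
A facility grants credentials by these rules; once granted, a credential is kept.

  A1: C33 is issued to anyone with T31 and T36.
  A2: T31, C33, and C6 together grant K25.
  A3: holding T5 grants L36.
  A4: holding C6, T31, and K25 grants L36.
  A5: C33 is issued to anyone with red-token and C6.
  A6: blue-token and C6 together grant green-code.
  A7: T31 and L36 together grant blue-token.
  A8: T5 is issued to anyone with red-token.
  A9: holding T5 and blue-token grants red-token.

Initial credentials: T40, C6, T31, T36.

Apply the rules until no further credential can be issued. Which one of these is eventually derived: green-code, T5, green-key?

green-code

Holding T31 and T36 grants C33 (A1).
Holding T31, C33, and C6 grants K25 (A2).
Holding C6, T31, and K25 grants L36 (A4).
Holding T31 and L36 grants blue-token (A7).
Holding blue-token and C6 grants green-code (A6).
No rule produces green-key, and it is not given. T5 would need red-token (A8), but red-token is never granted.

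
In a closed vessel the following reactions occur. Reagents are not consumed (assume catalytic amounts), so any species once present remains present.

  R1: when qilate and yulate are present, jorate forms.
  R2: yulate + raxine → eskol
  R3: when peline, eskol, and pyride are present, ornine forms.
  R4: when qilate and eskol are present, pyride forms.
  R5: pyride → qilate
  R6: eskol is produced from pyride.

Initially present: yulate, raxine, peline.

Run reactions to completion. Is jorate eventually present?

jorate would need qilate and yulate (R1), but qilate never forms.

No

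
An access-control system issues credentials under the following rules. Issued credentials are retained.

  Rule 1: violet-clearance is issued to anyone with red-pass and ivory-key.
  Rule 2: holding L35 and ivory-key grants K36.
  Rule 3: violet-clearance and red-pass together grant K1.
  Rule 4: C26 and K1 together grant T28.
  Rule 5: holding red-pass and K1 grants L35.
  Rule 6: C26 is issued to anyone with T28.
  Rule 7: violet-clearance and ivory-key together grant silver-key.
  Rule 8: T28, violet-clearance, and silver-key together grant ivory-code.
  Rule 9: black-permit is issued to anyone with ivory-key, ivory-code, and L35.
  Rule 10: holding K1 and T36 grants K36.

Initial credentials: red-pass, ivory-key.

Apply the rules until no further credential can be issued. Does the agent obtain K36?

Yes

Holding red-pass and ivory-key grants violet-clearance (Rule 1).
Holding violet-clearance and red-pass grants K1 (Rule 3).
Holding red-pass and K1 grants L35 (Rule 5).
Holding L35 and ivory-key grants K36 (Rule 2).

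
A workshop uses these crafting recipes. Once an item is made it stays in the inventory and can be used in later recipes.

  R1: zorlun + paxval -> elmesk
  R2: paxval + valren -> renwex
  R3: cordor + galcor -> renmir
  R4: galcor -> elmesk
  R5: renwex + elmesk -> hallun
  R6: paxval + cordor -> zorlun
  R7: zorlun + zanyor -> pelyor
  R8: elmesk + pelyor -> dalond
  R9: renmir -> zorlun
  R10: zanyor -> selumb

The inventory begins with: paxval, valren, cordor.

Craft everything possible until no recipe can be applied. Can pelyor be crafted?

No

pelyor would need zorlun and zanyor (R7), but zanyor is never obtained.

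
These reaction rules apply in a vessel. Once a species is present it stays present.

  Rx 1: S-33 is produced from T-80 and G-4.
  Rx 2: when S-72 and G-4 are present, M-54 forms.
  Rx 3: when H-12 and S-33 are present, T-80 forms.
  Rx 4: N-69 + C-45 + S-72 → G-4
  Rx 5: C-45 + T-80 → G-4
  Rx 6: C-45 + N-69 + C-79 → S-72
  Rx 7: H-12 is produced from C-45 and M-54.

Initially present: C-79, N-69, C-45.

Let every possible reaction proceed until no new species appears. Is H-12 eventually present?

C-45, N-69, and C-79 present → S-72 forms (Rx 6).
N-69, C-45, and S-72 present → G-4 forms (Rx 4).
S-72 and G-4 present → M-54 forms (Rx 2).
C-45 and M-54 present → H-12 forms (Rx 7).

Yes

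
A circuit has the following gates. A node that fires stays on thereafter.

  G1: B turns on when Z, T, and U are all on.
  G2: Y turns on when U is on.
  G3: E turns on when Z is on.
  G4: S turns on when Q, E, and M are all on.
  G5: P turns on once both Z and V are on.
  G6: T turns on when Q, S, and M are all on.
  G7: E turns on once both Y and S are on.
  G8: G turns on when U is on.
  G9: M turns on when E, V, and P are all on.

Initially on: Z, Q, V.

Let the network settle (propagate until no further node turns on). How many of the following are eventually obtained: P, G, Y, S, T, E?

Z and V are on, so P turns on (G5).
G3: Z on → E on.
E, V, and P are on, so M turns on (G9).
G4: Q, E, and M on → S on.
G6: Q, S, and M on → T on.
P: reached.
G would need U (G8), but U never turns on.
Y would need U (G2), but U never turns on.
S: reached.
T: reached.
E: reached.
Reached: P, S, T, and E — 4 of the 6.

4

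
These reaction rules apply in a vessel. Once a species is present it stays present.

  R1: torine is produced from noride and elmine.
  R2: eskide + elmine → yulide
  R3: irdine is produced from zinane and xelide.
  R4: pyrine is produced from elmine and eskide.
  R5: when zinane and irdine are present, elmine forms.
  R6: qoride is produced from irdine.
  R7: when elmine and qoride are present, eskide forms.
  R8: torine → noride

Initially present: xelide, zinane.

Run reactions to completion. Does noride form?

No

noride would need torine (R8), but torine never forms.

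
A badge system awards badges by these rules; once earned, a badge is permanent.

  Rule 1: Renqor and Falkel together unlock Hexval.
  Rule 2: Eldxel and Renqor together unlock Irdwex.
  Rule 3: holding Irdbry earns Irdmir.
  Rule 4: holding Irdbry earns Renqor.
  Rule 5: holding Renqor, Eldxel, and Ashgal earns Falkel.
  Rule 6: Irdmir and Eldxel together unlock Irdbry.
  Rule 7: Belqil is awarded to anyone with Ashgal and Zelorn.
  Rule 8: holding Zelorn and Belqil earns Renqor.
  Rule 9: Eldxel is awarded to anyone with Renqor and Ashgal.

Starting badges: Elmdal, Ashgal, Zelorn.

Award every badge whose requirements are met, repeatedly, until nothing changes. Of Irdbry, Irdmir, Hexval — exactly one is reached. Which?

Hexval

With Ashgal and Zelorn, Belqil is earned (Rule 7).
With Zelorn and Belqil, Renqor is earned (Rule 8).
With Renqor and Ashgal, Eldxel is earned (Rule 9).
With Renqor, Eldxel, and Ashgal, Falkel is earned (Rule 5).
With Renqor and Falkel, Hexval is earned (Rule 1).
Irdbry would need Irdmir and Eldxel (Rule 6), but Irdmir is never earned. Irdmir would need Irdbry (Rule 3), but Irdbry is never earned.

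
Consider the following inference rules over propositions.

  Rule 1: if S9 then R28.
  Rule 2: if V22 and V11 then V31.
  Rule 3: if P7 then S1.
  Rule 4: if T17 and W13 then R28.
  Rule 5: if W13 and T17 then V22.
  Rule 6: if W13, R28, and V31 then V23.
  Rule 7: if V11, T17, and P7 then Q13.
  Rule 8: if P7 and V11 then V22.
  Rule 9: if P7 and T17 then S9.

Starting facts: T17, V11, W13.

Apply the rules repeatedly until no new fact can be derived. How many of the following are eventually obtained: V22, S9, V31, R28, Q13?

From W13 and T17, Rule 5 gives V22.
T17 and W13 hold, so R28 follows (Rule 4).
From V22 and V11, Rule 2 gives V31.
V22: reached.
S9 would need P7 and T17 (Rule 9), but P7 is never established.
V31: reached.
R28: reached.
Q13 would need V11, T17, and P7 (Rule 7), but P7 is never established.
Reached: V22, V31, and R28 — 3 of the 5.

3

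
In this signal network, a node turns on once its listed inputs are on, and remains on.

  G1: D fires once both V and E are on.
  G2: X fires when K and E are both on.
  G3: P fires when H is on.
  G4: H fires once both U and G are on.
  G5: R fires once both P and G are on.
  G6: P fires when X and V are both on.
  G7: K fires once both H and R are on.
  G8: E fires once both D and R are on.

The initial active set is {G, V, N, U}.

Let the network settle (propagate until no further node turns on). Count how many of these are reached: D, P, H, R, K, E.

U and G are on, so H fires (G4).
H is on, so P fires (G3).
P and G are on, so R fires (G5).
H and R are on, so K fires (G7).
D would need V and E (G1), but E never turns on.
P: reached.
H: reached.
R: reached.
K: reached.
E would need D and R (G8), but D never turns on.
Reached: P, H, R, and K — 4 of the 6.

4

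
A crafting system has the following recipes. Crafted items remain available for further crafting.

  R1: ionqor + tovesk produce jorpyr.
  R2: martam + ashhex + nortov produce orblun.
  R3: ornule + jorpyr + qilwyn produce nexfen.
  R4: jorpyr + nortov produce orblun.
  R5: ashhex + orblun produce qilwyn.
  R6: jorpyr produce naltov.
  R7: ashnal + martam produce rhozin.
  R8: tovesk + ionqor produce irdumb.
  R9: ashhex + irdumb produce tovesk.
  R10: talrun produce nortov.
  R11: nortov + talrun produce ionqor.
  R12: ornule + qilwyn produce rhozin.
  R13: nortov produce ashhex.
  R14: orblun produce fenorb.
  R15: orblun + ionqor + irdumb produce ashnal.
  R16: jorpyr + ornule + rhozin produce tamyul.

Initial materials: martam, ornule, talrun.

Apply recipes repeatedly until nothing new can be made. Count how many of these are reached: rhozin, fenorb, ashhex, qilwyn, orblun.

5

Using R10, talrun makes nortov.
nortov → ashhex (R13).
martam + ashhex + nortov → orblun (R2).
Using R14, orblun makes fenorb.
ashhex + orblun → qilwyn (R5).
ornule + qilwyn → rhozin (R12).
rhozin: reached.
fenorb: reached.
ashhex: reached.
qilwyn: reached.
orblun: reached.
All 5 are reached.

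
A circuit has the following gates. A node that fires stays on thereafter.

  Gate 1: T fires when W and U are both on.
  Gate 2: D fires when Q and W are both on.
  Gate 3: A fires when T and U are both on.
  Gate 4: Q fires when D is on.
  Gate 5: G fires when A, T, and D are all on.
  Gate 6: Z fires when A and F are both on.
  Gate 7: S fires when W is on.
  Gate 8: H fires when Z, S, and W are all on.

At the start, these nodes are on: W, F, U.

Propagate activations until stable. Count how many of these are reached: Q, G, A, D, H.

W and U are on, so T fires (Gate 1).
Gate 7: W on → S on.
Gate 3: T and U on → A on.
A and F are on, so Z fires (Gate 6).
Gate 8: Z, S, and W on → H on.
Q would need D (Gate 4), but D never turns on.
G would need A, T, and D (Gate 5), but D never turns on.
A: reached.
D would need Q and W (Gate 2), but Q never turns on.
H: reached.
Reached: A and H — 2 of the 5.

2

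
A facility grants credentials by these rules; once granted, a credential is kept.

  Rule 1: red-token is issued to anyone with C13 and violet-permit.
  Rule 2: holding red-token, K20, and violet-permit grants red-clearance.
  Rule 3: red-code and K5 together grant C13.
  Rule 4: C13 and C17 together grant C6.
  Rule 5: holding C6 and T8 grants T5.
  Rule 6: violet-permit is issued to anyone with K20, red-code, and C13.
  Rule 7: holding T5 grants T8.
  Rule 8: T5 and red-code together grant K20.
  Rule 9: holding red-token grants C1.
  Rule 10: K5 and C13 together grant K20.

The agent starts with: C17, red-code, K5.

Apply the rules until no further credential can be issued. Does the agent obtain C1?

Yes

Holding red-code and K5 grants C13 (Rule 3).
Holding K5 and C13 grants K20 (Rule 10).
Holding K20, red-code, and C13 grants violet-permit (Rule 6).
Holding C13 and violet-permit grants red-token (Rule 1).
Holding red-token grants C1 (Rule 9).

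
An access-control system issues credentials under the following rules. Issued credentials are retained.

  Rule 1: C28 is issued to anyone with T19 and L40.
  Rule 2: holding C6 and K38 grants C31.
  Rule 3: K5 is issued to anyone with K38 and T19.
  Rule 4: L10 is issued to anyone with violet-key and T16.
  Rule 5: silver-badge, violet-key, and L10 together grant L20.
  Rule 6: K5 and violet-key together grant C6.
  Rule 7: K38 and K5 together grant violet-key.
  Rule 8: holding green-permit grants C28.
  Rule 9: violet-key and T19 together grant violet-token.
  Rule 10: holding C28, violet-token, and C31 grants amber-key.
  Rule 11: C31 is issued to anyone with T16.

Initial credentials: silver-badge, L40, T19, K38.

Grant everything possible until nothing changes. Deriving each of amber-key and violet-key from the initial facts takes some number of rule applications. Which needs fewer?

violet-key: Holding K38 and T19 grants K5 (Rule 3). Holding K38 and K5 grants violet-key (Rule 7). [2 rule applications]
amber-key: Holding K38 and T19 grants K5 (Rule 3). Holding T19 and L40 grants C28 (Rule 1). Holding K38 and K5 grants violet-key (Rule 7). Holding K5 and violet-key grants C6 (Rule 6). Holding violet-key and T19 grants violet-token (Rule 9). Holding C6 and K38 grants C31 (Rule 2). Holding C28, violet-token, and C31 grants amber-key (Rule 10). [7 rule applications]
violet-key needs fewer.

violet-key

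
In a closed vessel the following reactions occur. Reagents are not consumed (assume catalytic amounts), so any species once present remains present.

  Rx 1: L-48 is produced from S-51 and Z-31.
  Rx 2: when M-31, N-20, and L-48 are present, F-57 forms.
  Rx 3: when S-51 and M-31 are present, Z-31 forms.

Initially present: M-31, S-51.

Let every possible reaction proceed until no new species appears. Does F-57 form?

No

F-57 would need M-31, N-20, and L-48 (Rx 2), but N-20 never forms.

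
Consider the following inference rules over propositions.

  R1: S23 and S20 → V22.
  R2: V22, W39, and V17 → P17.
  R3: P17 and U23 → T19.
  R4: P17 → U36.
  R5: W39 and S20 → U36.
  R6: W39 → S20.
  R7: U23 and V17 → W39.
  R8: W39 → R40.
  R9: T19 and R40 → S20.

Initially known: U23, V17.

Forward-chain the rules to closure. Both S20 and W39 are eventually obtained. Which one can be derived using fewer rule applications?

W39

W39: U23 and V17 hold, so W39 follows (R7). [1 rule application]
S20: From U23 and V17, R7 gives W39. From W39, R6 gives S20. [2 rule applications]
W39 needs fewer.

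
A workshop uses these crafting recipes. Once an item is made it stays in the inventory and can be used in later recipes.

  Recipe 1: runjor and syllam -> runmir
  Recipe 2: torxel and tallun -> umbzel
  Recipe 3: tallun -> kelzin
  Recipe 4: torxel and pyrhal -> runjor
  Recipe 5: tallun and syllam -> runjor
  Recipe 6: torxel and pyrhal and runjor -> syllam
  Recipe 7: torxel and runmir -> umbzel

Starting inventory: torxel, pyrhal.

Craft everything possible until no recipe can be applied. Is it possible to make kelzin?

kelzin would need tallun (Recipe 3), but tallun is never obtained.

No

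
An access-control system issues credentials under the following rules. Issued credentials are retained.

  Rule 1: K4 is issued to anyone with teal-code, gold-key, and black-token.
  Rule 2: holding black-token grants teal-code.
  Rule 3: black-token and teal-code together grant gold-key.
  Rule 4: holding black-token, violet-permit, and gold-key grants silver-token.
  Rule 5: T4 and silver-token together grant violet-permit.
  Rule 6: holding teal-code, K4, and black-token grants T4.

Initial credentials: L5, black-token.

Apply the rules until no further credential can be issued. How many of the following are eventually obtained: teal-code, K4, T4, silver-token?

Holding black-token grants teal-code (Rule 2).
Holding black-token and teal-code grants gold-key (Rule 3).
Holding teal-code, gold-key, and black-token grants K4 (Rule 1).
Holding teal-code, K4, and black-token grants T4 (Rule 6).
teal-code: reached.
K4: reached.
T4: reached.
silver-token would need black-token, violet-permit, and gold-key (Rule 4), but violet-permit is never granted.
Reached: teal-code, K4, and T4 — 3 of the 4.

3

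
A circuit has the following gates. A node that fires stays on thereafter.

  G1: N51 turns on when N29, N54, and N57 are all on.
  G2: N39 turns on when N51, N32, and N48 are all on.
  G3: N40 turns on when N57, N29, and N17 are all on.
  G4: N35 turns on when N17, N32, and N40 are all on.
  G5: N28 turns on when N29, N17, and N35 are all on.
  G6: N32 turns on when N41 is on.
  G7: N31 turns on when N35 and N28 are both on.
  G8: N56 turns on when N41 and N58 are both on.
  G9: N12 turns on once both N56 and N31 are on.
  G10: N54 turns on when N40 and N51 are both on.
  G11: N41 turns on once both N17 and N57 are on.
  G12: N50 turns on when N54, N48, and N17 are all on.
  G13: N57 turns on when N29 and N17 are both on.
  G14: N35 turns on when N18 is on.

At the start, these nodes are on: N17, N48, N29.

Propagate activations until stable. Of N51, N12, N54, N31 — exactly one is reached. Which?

N31

G13: N29 and N17 on → N57 on.
N57, N29, and N17 are on, so N40 turns on (G3).
G11: N17 and N57 on → N41 on.
N41 is on, so N32 turns on (G6).
N17, N32, and N40 are on, so N35 turns on (G4).
N29, N17, and N35 are on, so N28 turns on (G5).
N35 and N28 are on, so N31 turns on (G7).
N54 would need N40 and N51 (G10), but N51 never turns on. N51 would need N29, N54, and N57 (G1), but N54 never turns on. N12 would need N56 and N31 (G9), but N56 never turns on.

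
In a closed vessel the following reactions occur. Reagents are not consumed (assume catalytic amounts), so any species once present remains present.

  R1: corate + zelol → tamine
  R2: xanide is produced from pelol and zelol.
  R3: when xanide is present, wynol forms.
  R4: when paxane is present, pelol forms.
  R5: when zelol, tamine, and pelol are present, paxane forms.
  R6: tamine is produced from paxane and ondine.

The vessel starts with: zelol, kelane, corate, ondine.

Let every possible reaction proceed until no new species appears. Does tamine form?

corate and zelol present → tamine forms (R1).

Yes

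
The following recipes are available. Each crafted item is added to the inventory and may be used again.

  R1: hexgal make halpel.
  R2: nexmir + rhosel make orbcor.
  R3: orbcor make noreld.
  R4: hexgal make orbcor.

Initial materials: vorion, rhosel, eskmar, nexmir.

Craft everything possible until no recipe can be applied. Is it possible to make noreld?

Yes

Using R2, nexmir and rhosel make orbcor.
Using R3, orbcor makes noreld.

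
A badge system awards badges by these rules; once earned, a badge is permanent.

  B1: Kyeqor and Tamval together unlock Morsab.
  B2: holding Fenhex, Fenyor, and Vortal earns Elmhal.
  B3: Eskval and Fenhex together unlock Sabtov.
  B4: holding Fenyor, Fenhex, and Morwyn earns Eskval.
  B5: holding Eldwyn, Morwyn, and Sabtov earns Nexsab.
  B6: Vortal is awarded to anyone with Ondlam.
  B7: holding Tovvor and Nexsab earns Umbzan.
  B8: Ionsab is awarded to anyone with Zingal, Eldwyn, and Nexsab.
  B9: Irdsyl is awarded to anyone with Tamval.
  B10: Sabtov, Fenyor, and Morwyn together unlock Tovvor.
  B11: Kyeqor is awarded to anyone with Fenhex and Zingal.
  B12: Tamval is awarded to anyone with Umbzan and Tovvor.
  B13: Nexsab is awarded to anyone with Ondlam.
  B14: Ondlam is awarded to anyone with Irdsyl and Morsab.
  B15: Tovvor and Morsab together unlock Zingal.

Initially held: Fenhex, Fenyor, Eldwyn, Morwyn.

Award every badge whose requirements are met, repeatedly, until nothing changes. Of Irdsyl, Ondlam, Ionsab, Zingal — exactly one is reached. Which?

Irdsyl

With Fenyor, Fenhex, and Morwyn, Eskval is earned (B4).
With Eskval and Fenhex, Sabtov is earned (B3).
With Eldwyn, Morwyn, and Sabtov, Nexsab is earned (B5).
With Sabtov, Fenyor, and Morwyn, Tovvor is earned (B10).
With Tovvor and Nexsab, Umbzan is earned (B7).
With Umbzan and Tovvor, Tamval is earned (B12).
With Tamval, Irdsyl is earned (B9).
Ionsab would need Zingal, Eldwyn, and Nexsab (B8), but Zingal is never earned. Ondlam would need Irdsyl and Morsab (B14), but Morsab is never earned. Zingal would need Tovvor and Morsab (B15), but Morsab is never earned.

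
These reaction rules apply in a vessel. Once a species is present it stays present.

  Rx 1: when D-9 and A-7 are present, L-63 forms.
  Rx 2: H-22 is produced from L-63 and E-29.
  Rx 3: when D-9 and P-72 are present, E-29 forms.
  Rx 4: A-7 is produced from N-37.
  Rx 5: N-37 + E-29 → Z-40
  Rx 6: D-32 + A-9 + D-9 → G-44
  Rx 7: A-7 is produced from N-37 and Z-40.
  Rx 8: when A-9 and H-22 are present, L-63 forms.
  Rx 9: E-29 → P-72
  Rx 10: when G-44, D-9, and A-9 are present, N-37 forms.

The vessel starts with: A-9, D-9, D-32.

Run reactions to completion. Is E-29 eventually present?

No

E-29 would need D-9 and P-72 (Rx 3), but P-72 never forms.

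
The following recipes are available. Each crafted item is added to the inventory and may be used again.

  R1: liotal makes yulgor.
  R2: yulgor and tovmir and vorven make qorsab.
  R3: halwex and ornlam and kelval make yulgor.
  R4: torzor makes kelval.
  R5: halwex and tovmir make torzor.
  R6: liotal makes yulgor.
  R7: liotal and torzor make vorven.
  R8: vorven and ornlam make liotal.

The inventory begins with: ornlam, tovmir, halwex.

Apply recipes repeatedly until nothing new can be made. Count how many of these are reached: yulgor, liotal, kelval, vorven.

2

Using R5, halwex and tovmir make torzor.
Using R4, torzor makes kelval.
halwex and ornlam and kelval → yulgor (R3).
yulgor: reached.
liotal would need vorven and ornlam (R8), but vorven is never obtained.
kelval: reached.
vorven would need liotal and torzor (R7), but liotal is never obtained.
Reached: yulgor and kelval — 2 of the 4.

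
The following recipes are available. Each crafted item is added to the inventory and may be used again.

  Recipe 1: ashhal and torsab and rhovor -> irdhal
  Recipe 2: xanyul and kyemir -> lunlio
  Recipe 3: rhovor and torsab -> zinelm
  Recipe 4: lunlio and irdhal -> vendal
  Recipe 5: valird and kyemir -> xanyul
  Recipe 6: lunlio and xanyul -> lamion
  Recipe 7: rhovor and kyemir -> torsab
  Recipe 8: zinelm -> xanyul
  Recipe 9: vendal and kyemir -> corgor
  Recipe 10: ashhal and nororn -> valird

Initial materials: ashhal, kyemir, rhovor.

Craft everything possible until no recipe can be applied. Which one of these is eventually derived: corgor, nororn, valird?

Using Recipe 7, rhovor and kyemir make torsab.
Using Recipe 3, rhovor and torsab make zinelm.
ashhal and torsab and rhovor -> irdhal (Recipe 1).
zinelm -> xanyul (Recipe 8).
Using Recipe 2, xanyul and kyemir make lunlio.
Using Recipe 4, lunlio and irdhal make vendal.
Using Recipe 9, vendal and kyemir make corgor.
valird would need ashhal and nororn (Recipe 10), but nororn is never obtained. No rule produces nororn, and it is not given.

corgor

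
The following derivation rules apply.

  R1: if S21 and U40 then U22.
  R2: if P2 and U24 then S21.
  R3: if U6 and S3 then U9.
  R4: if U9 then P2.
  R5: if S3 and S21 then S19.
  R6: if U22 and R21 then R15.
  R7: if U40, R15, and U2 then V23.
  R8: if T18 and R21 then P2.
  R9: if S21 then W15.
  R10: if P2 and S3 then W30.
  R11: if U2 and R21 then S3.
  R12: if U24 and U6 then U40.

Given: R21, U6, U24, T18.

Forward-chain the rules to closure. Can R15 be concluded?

T18 and R21 hold, so P2 follows (R8).
U24 and U6 hold, so U40 follows (R12).
From P2 and U24, R2 gives S21.
S21 and U40 hold, so U22 follows (R1).
U22 and R21 hold, so R15 follows (R6).

Yes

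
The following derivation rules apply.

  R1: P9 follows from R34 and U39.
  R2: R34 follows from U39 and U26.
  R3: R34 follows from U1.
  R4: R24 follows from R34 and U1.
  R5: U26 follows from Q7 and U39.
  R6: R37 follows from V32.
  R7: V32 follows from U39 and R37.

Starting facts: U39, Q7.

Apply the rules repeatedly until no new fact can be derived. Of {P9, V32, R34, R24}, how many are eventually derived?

From Q7 and U39, R5 gives U26.
U39 and U26 hold, so R34 follows (R2).
From R34 and U39, R1 gives P9.
P9: reached.
V32 would need U39 and R37 (R7), but R37 is never established.
R34: reached.
R24 would need R34 and U1 (R4), but U1 is never established.
Reached: P9 and R34 — 2 of the 4.

2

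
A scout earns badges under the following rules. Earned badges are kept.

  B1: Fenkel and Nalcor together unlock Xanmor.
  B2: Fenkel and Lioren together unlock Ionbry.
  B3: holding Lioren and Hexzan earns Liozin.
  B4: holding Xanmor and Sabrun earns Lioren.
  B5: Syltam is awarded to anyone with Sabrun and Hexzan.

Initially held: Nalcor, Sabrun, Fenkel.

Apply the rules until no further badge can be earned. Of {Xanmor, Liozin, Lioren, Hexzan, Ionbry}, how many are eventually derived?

With Fenkel and Nalcor, Xanmor is earned (B1).
With Xanmor and Sabrun, Lioren is earned (B4).
With Fenkel and Lioren, Ionbry is earned (B2).
Xanmor: reached.
Liozin would need Lioren and Hexzan (B3), but Hexzan is never earned.
Lioren: reached.
No rule produces Hexzan, and it is not given.
Ionbry: reached.
Reached: Xanmor, Lioren, and Ionbry — 3 of the 5.

3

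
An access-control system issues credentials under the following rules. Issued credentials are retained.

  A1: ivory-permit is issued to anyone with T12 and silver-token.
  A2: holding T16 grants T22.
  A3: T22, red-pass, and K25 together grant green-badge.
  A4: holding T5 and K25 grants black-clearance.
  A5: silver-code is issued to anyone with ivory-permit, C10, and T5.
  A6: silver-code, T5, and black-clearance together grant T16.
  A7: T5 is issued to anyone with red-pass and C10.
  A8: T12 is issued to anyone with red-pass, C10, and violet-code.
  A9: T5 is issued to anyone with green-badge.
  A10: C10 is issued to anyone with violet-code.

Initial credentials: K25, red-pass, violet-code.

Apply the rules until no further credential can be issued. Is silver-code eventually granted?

silver-code would need ivory-permit, C10, and T5 (A5), but ivory-permit is never granted.

No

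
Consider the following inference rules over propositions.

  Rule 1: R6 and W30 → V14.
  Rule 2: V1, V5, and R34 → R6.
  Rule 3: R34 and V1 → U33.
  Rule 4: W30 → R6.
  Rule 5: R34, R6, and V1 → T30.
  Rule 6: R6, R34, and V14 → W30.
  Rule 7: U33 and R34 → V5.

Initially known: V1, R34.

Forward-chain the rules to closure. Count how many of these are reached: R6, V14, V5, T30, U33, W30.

4

R34 and V1 hold, so U33 follows (Rule 3).
U33 and R34 hold, so V5 follows (Rule 7).
From V1, V5, and R34, Rule 2 gives R6.
R34, R6, and V1 hold, so T30 follows (Rule 5).
R6: reached.
V14 would need R6 and W30 (Rule 1), but W30 is never established.
V5: reached.
T30: reached.
U33: reached.
W30 would need R6, R34, and V14 (Rule 6), but V14 is never established.
Reached: R6, V5, T30, and U33 — 4 of the 6.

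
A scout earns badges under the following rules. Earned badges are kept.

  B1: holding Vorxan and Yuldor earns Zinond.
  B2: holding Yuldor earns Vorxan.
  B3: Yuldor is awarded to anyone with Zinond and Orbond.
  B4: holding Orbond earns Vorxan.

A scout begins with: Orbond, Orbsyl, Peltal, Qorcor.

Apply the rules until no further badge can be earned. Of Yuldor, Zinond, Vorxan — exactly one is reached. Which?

Vorxan

With Orbond, Vorxan is earned (B4).
Zinond would need Vorxan and Yuldor (B1), but Yuldor is never earned. Yuldor would need Zinond and Orbond (B3), but Zinond is never earned.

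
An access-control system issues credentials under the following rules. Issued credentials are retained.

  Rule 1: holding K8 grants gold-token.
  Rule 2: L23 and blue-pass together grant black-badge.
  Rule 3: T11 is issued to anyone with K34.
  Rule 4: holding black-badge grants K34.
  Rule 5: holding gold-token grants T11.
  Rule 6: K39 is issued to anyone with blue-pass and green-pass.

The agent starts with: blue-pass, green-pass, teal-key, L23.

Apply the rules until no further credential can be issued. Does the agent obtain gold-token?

gold-token would need K8 (Rule 1), but K8 is never granted.

No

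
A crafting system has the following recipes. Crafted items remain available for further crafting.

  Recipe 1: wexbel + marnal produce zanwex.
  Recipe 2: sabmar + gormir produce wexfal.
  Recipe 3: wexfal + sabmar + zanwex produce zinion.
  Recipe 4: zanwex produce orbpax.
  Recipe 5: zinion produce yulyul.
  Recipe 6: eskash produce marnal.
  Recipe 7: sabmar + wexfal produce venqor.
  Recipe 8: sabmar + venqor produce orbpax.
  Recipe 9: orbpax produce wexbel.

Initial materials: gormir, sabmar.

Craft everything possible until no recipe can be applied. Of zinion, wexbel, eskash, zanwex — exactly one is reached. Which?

wexbel

Using Recipe 2, sabmar and gormir make wexfal.
Using Recipe 7, sabmar and wexfal make venqor.
Using Recipe 8, sabmar and venqor make orbpax.
orbpax → wexbel (Recipe 9).
zinion would need wexfal, sabmar, and zanwex (Recipe 3), but zanwex is never obtained. zanwex would need wexbel and marnal (Recipe 1), but marnal is never obtained. No rule produces eskash, and it is not given.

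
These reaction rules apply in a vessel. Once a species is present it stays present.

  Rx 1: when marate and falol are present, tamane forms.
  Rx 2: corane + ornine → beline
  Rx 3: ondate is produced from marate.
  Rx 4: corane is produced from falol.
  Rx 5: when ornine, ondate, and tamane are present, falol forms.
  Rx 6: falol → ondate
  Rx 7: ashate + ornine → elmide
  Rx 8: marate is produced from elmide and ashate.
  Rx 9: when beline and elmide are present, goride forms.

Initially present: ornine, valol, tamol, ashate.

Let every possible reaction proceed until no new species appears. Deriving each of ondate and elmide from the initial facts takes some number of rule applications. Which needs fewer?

elmide

elmide: ashate and ornine present → elmide forms (Rx 7). [1 rule application]
ondate: ashate and ornine present → elmide forms (Rx 7). elmide and ashate present → marate forms (Rx 8). marate present → ondate forms (Rx 3). [3 rule applications]
elmide needs fewer.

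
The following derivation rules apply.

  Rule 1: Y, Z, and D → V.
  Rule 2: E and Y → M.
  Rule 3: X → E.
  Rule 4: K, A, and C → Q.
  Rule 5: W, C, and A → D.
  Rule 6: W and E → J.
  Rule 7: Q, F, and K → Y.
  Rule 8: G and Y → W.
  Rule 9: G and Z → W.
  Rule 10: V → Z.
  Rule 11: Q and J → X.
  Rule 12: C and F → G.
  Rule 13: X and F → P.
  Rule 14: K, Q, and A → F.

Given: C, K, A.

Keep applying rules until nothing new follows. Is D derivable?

K, A, and C hold, so Q follows (Rule 4).
K, Q, and A hold, so F follows (Rule 14).
From Q, F, and K, Rule 7 gives Y.
From C and F, Rule 12 gives G.
G and Y hold, so W follows (Rule 8).
From W, C, and A, Rule 5 gives D.

Yes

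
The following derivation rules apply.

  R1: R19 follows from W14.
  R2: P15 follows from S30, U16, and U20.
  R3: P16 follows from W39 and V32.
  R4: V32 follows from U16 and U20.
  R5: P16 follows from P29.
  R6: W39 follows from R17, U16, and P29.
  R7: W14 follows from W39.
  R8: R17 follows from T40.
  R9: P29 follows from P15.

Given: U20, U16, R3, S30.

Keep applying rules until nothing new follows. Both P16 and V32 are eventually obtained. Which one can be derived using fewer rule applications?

V32

V32: From U16 and U20, R4 gives V32. [1 rule application]
P16: From S30, U16, and U20, R2 gives P15. From P15, R9 gives P29. From P29, R5 gives P16. [3 rule applications]
V32 needs fewer.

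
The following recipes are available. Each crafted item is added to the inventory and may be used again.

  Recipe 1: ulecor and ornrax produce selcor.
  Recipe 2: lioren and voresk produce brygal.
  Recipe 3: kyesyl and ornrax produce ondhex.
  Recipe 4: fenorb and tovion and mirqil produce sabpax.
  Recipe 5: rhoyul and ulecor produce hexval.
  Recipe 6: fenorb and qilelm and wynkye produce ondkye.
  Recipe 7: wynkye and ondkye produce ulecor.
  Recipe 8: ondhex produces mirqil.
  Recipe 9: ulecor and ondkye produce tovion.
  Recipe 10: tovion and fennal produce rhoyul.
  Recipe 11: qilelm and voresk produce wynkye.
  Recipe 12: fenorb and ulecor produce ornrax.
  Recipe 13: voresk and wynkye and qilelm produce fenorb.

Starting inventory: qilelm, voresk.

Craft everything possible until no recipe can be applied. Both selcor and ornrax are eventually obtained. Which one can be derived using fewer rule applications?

ornrax: Using Recipe 11, qilelm and voresk make wynkye. voresk and wynkye and qilelm → fenorb (Recipe 13). fenorb and qilelm and wynkye → ondkye (Recipe 6). Using Recipe 7, wynkye and ondkye make ulecor. fenorb and ulecor → ornrax (Recipe 12). [5 rule applications]
selcor: Using Recipe 11, qilelm and voresk make wynkye. voresk and wynkye and qilelm → fenorb (Recipe 13). fenorb and qilelm and wynkye → ondkye (Recipe 6). Using Recipe 7, wynkye and ondkye make ulecor. Using Recipe 12, fenorb and ulecor make ornrax. ulecor and ornrax → selcor (Recipe 1). [6 rule applications]
ornrax needs fewer.

ornrax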